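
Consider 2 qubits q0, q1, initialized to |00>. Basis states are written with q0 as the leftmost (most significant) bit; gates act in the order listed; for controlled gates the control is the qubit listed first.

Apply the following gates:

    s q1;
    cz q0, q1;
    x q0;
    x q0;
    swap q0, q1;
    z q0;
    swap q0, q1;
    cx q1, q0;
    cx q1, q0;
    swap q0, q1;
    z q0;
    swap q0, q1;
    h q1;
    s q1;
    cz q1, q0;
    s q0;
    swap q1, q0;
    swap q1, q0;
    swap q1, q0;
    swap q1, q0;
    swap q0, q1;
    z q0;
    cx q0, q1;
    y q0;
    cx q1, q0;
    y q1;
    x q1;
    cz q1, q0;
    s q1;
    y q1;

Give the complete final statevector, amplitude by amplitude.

The resulting statevector has amplitude 0 on |00>, 0 on |01>, -sqrt(2)*I/2 on |10>, -sqrt(2)*I/2 on |11>.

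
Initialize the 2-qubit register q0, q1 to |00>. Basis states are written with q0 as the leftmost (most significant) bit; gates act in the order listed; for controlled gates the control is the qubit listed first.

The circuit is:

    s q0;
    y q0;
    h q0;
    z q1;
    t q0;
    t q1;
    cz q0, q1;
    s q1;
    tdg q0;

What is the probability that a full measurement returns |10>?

The probability of measuring |10> is 1/2.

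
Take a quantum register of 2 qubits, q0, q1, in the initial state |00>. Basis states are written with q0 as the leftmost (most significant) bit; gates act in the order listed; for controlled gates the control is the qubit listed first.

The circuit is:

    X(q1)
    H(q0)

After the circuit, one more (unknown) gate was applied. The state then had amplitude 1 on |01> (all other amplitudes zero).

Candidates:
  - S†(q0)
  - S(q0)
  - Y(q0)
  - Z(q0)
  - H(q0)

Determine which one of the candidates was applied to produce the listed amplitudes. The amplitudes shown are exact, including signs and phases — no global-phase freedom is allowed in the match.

The applied gate was H(q0).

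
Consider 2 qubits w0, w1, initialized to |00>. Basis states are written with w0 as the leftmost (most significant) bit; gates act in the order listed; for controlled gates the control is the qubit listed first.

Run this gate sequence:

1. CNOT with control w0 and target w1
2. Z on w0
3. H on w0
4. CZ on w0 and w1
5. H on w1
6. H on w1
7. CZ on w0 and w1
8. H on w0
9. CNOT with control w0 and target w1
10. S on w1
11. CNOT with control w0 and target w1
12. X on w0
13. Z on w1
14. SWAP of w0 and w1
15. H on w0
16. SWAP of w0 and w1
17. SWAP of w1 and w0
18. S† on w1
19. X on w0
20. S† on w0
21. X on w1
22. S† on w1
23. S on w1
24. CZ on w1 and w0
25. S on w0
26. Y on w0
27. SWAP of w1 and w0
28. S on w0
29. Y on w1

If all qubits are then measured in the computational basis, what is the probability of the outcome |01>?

The probability of measuring |01> is 1/2.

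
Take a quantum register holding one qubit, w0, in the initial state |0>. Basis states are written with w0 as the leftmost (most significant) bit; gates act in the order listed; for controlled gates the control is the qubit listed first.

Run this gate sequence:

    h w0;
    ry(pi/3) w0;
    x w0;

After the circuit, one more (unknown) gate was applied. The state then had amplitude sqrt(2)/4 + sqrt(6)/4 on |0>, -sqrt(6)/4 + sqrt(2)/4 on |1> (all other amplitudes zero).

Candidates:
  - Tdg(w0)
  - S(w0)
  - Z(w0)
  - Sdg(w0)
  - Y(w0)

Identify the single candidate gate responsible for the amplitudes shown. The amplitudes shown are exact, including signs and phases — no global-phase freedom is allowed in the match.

It was Z(w0) that produced the state shown.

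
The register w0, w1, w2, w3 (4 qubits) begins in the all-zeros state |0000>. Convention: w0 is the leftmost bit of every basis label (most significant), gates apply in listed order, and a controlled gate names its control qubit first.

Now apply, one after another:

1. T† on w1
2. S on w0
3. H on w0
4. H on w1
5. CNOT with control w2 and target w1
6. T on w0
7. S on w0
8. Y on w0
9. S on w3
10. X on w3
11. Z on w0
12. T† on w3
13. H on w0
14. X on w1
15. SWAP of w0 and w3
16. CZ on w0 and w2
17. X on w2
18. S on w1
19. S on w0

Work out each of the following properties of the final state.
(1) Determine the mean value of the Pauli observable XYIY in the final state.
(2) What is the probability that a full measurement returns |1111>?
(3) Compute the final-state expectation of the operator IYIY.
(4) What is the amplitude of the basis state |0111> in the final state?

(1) The observable XYIY averages to 0.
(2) Outcome |1111> occurs with probability sqrt(2)/8 + 1/4.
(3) In the final state, IYIY has expectation sqrt(2)/2.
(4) The final state's coefficient on |0111> equals 0.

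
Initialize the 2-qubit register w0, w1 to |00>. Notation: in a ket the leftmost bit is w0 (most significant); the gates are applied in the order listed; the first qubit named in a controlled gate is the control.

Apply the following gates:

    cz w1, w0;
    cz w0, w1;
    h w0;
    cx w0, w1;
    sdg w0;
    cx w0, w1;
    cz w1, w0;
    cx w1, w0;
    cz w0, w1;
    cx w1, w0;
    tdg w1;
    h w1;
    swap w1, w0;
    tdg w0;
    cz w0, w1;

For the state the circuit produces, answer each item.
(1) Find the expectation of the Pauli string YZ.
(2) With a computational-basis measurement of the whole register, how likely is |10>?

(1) In the final state, YZ has expectation -sqrt(2)/2.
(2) A full measurement returns |10> with probability 1/4.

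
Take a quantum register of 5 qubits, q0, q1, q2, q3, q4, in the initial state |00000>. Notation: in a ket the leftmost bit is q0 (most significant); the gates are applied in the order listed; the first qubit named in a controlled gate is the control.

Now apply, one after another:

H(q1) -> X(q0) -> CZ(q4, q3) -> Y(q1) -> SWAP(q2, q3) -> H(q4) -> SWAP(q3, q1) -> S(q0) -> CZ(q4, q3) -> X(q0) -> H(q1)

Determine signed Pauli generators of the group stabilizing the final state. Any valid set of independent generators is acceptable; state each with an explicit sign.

The final state is stabilized by the group generated by +IXIII, -IIIXZ, +IIIZX, +ZIIII, +IIZII; other independent generating sets are equally valid.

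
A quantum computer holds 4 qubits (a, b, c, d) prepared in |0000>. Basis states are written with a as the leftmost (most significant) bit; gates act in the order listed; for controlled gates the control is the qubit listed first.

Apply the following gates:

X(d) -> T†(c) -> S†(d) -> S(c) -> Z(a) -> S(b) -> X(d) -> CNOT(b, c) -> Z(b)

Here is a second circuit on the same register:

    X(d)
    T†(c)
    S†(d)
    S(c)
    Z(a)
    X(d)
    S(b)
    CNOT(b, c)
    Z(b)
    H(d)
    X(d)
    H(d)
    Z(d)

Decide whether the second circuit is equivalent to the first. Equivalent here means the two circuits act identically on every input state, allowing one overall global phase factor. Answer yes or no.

Yes, they are equivalent — the unitaries differ by at most a global phase.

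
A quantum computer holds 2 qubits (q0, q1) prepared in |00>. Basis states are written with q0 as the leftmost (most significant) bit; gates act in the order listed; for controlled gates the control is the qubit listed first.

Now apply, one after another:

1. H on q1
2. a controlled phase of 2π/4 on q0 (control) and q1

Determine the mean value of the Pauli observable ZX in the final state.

The expectation value of ZX is 1.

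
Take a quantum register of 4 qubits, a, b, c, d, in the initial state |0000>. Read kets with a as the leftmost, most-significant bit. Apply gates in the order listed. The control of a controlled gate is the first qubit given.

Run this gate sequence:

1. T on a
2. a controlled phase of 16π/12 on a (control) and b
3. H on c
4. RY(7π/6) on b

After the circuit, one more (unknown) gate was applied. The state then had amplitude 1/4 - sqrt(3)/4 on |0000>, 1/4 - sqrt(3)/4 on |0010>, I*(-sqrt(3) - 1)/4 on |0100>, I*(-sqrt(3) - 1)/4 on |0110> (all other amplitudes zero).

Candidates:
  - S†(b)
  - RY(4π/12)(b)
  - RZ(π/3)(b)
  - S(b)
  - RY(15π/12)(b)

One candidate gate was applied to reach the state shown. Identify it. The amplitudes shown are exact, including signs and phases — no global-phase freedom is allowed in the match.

The applied gate was S†(b).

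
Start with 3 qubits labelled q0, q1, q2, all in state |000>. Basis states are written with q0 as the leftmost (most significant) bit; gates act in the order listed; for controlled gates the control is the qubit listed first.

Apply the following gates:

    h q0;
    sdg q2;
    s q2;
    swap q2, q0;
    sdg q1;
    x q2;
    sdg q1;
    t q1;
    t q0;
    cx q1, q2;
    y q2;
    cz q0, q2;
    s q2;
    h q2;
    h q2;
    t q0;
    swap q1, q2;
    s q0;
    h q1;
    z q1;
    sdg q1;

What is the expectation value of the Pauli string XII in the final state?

In the final state, XII has expectation 0. Key observation: gates 14-15 undo each other exactly, leaving only the rest of the circuit to track.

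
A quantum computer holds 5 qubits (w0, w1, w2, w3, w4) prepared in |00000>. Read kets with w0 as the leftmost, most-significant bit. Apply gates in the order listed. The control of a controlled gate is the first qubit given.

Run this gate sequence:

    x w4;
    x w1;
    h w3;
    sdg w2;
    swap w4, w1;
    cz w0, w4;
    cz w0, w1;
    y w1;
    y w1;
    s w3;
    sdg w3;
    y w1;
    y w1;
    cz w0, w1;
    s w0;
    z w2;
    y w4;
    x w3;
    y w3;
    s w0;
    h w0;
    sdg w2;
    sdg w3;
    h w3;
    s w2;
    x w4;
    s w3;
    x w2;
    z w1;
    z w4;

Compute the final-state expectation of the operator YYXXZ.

In the final state, YYXXZ has expectation 0. Key observation: the block from step 7 through step 14 cancels to the identity and can be dropped.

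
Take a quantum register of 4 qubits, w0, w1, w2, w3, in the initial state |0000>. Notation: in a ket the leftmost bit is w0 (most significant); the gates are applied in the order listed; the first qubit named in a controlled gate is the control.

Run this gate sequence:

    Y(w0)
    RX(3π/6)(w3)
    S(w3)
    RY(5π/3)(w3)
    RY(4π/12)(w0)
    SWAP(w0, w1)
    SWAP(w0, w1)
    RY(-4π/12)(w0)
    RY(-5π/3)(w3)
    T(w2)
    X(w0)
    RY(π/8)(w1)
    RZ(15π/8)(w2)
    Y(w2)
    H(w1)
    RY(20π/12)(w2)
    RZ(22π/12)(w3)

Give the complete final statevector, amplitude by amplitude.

The resulting statevector has amplitude sqrt(2)*exp(7*I*pi/48)*sin(5*pi/16)/4 on |0000>, -sqrt(2)*exp(47*I*pi/48)*sin(5*pi/16)/4 on |0001>, sqrt(6)*exp(7*I*pi/48)*sin(5*pi/16)/4 on |0010>, -sqrt(6)*exp(47*I*pi/48)*sin(5*pi/16)/4 on |0011>, sqrt(2)*exp(7*I*pi/48)*sin(3*pi/16)/4 on |0100>, -sqrt(2)*exp(47*I*pi/48)*sin(3*pi/16)/4 on |0101>, sqrt(6)*exp(7*I*pi/48)*sin(3*pi/16)/4 on |0110>, -sqrt(6)*exp(47*I*pi/48)*sin(3*pi/16)/4 on |0111>, 0 on |1000>, 0 on |1001>, 0 on |1010>, 0 on |1011>, 0 on |1100>, 0 on |1101>, 0 on |1110>, 0 on |1111>. Key observation: the block from step 4 through step 9 cancels to the identity and can be dropped.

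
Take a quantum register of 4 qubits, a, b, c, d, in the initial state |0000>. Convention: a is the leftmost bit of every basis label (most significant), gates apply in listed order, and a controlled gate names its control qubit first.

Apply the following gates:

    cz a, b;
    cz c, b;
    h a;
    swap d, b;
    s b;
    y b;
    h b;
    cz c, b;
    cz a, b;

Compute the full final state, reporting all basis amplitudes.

After the circuit, the state carries amplitude I/2 on |0000>, -I/2 on |0100>, I/2 on |1000>, I/2 on |1100>, and 0 on every other basis state.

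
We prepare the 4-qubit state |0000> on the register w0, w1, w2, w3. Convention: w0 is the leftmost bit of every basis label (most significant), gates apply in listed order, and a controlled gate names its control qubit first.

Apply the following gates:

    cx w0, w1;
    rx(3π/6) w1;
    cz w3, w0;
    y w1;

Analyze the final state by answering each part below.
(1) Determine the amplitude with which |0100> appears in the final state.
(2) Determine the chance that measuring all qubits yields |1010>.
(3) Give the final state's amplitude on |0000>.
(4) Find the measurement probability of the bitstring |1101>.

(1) |0100> carries amplitude sqrt(2)*I/2 in the final state.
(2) The probability of measuring |1010> is 0.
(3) |0000> carries amplitude -sqrt(2)/2 in the final state.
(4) The probability of measuring |1101> is 0.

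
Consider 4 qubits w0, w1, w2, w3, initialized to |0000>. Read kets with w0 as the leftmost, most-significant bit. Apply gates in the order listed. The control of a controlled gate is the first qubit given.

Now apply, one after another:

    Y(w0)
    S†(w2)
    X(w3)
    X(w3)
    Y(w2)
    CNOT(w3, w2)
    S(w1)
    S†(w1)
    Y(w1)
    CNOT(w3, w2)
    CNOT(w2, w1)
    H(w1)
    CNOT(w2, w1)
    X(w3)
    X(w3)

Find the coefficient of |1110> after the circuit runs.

|1110> carries amplitude -sqrt(2)*I/2 in the final state.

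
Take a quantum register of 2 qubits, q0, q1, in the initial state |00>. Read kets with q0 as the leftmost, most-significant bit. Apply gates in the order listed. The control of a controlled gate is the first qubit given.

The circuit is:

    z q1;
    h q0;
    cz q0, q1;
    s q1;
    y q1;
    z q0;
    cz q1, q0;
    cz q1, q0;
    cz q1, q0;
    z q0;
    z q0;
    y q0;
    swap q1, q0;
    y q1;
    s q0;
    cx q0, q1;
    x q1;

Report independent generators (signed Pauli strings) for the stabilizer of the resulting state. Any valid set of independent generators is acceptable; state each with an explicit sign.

One valid set of independent stabilizer generators is +IX, -ZI (any independent generating set of the same group is equally correct).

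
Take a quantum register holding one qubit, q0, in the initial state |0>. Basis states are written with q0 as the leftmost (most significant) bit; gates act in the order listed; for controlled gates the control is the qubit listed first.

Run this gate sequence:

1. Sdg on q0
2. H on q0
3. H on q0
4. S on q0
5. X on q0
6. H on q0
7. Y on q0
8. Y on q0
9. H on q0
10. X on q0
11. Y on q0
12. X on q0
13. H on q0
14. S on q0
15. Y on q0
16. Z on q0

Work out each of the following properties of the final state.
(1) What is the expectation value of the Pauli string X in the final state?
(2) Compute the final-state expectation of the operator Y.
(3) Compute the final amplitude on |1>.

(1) The observable X averages to 0. Key observation: gates 5-10 undo each other exactly, leaving only the rest of the circuit to track.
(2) In the final state, Y has expectation -1.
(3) |1> carries amplitude sqrt(2)/2 in the final state.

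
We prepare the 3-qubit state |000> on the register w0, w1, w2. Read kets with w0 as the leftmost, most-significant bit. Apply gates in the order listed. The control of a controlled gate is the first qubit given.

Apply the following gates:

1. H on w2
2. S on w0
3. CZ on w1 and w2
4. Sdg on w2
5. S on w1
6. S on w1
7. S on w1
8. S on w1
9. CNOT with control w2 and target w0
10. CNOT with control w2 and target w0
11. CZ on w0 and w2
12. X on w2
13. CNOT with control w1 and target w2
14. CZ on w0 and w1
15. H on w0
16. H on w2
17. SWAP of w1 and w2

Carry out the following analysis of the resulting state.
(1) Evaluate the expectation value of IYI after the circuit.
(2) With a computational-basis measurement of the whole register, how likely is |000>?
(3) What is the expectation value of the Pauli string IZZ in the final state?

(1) The observable IYI averages to -1. Key observation: gates 5-8 undo each other exactly, leaving only the rest of the circuit to track.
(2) The probability of measuring |000> is 1/4.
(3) The expectation value of IZZ is 0.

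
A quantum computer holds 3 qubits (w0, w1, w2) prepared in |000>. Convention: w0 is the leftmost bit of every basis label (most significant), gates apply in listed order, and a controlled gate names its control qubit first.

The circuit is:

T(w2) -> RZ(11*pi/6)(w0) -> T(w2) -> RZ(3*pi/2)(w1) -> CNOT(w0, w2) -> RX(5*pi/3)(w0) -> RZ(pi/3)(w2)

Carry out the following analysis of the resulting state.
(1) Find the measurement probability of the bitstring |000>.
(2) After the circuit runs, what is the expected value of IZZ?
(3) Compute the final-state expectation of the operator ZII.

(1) A full measurement returns |000> with probability 3/4.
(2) The observable IZZ averages to 1.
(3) The expectation value of ZII is 1/2.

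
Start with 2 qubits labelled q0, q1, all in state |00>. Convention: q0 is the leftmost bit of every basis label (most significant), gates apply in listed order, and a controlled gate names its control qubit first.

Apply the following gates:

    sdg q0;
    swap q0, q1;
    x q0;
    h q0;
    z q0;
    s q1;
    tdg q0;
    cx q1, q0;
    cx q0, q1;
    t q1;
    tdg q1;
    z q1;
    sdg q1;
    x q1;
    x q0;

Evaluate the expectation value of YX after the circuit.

The observable YX averages to -sqrt(2)/2.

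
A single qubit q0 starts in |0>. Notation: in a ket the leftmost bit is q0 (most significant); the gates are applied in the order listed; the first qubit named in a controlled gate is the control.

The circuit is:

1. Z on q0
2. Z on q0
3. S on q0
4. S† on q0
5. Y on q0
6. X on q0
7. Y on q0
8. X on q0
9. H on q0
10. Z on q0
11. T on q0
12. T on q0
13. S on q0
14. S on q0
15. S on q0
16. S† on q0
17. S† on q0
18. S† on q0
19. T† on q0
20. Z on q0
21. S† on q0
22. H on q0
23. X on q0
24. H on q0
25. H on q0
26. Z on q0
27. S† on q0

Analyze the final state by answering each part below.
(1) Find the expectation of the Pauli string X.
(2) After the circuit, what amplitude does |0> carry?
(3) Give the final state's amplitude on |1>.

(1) The expectation value of X is sqrt(2)/2. Key observation: the block from step 12 through step 19 cancels to the identity and can be dropped.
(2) The amplitude on |0> is -1/2 - exp(3*I*pi/4)/2.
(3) The final state's coefficient on |1> equals -I/2 - exp(I*pi/4)/2.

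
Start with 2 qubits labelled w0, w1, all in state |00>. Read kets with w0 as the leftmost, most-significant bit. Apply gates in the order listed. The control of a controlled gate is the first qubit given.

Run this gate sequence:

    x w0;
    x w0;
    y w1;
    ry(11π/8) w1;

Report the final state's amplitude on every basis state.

After the circuit, the state carries amplitude -I*sin(5*pi/16) on |00>, -I*cos(5*pi/16) on |01>, 0 on |10>, 0 on |11>. Key observation: the block from step 1 through step 2 cancels to the identity and can be dropped.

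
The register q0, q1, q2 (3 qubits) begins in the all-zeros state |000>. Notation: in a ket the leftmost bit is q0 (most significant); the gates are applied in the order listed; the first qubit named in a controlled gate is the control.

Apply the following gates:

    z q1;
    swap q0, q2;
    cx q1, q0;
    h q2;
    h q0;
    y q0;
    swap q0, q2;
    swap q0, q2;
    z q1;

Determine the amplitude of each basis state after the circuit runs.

After the circuit, the state carries amplitude -I/2 on |000>, -I/2 on |001>, 0 on |010>, 0 on |011>, I/2 on |100>, I/2 on |101>, 0 on |110>, 0 on |111>.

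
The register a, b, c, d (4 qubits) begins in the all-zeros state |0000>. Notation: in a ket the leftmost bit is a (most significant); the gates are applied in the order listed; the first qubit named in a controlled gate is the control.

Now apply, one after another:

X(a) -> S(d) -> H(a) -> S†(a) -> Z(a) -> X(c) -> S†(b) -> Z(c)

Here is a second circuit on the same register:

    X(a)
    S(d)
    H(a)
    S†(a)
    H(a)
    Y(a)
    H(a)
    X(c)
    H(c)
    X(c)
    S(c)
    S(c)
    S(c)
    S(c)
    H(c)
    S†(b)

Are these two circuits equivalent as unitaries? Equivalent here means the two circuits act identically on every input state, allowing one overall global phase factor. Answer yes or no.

No — the two circuits implement different unitaries, even allowing a global phase.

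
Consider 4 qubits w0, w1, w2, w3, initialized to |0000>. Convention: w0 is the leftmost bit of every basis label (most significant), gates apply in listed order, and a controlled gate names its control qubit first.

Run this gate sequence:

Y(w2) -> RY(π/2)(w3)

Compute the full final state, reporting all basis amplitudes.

The resulting statevector has amplitude sqrt(2)*I/2 on |0010>, sqrt(2)*I/2 on |0011>, and 0 on every other basis state.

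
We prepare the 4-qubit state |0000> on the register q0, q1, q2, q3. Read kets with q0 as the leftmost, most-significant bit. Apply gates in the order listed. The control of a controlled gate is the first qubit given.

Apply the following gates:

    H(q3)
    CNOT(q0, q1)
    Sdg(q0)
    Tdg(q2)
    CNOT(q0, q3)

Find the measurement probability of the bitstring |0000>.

Outcome |0000> occurs with probability 1/2.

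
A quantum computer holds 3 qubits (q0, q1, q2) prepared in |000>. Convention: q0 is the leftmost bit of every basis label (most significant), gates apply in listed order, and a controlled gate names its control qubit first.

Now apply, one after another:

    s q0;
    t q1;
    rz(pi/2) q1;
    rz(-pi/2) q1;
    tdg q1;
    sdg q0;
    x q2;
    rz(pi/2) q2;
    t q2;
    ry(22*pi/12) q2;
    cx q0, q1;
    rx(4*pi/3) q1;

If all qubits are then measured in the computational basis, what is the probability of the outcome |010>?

Outcome |010> occurs with probability 3/8 - 3*sqrt(3)/16. Key observation: steps 1-6 multiply out to the identity, so the circuit reduces to the remaining gates.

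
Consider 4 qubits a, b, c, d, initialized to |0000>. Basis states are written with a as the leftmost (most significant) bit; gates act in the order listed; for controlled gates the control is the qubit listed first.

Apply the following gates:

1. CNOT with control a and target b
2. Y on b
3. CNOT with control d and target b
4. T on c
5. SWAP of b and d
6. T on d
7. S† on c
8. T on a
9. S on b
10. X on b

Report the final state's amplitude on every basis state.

The final amplitudes are exp(3*I*pi/4) on |0101>, and 0 on every other basis state.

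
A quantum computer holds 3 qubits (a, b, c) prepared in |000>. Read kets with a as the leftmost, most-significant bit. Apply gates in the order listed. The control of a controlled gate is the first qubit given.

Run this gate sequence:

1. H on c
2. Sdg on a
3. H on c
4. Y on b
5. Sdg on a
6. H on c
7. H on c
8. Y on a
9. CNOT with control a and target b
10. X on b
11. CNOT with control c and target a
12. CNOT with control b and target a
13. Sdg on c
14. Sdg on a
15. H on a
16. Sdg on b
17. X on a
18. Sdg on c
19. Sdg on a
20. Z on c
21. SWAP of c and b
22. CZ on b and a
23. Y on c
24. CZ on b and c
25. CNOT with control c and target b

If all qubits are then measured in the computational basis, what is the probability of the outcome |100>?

The probability of measuring |100> is 1/2.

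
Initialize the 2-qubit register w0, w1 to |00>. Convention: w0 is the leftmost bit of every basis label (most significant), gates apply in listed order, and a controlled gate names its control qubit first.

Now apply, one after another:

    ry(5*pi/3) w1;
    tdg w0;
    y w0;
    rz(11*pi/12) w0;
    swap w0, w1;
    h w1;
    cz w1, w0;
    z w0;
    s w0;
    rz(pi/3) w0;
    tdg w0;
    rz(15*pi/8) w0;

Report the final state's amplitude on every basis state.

The final amplitudes are sqrt(6)*exp(41*I*pi/48)/4 on |00>, -sqrt(6)*exp(41*I*pi/48)/4 on |01>, -sqrt(2)*exp(5*I*pi/16)/4 on |10>, -sqrt(2)*exp(5*I*pi/16)/4 on |11>.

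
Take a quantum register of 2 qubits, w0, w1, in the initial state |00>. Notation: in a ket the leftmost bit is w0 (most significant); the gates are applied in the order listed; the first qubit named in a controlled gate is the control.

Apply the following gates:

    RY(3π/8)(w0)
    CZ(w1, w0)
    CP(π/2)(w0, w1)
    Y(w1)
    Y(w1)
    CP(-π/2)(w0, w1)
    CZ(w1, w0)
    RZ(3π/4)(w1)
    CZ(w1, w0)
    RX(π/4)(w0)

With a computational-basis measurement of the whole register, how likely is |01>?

The probability of measuring |01> is 0. Key observation: steps 2-7 multiply out to the identity, so the circuit reduces to the remaining gates.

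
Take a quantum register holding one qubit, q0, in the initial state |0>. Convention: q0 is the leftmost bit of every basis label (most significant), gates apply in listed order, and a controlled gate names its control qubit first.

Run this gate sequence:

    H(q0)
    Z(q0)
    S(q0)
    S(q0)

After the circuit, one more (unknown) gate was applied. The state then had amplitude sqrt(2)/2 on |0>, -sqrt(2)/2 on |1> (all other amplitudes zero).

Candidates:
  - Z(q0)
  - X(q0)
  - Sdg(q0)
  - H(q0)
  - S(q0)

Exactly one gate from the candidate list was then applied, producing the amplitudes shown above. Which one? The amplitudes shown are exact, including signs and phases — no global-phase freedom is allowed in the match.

The unique candidate consistent with the amplitudes is Z(q0).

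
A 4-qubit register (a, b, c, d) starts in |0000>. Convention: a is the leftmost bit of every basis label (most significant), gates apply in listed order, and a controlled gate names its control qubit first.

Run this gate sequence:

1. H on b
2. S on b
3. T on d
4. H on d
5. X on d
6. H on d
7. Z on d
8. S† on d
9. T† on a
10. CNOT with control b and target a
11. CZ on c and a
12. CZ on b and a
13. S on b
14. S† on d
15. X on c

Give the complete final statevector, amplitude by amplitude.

The final amplitudes are sqrt(2)/2 on |0010>, sqrt(2)/2 on |1110>, and 0 on every other basis state. Key observation: the block from step 4 through step 7 cancels to the identity and can be dropped.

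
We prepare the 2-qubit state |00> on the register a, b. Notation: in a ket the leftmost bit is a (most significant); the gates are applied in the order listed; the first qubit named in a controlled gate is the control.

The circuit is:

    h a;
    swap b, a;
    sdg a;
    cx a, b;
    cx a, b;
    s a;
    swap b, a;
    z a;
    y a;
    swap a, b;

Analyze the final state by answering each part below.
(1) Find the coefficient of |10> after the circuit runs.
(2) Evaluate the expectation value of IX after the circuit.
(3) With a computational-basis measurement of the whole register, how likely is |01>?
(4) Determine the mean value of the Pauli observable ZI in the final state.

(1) The final state's coefficient on |10> equals 0. Key observation: gates 2-7 undo each other exactly, leaving only the rest of the circuit to track.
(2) The expectation value of IX is 1.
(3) The probability of measuring |01> is 1/2.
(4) The expectation value of ZI is 1.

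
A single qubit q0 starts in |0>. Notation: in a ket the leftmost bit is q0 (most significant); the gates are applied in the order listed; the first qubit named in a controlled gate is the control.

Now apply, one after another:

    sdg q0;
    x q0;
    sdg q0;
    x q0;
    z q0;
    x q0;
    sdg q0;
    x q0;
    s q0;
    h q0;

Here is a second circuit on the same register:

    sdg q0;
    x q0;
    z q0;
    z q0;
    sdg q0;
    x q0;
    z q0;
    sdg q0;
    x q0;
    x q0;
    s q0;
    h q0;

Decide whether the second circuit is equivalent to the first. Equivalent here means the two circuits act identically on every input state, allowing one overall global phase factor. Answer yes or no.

No, they are not equivalent — no single phase factor reconciles the two unitaries.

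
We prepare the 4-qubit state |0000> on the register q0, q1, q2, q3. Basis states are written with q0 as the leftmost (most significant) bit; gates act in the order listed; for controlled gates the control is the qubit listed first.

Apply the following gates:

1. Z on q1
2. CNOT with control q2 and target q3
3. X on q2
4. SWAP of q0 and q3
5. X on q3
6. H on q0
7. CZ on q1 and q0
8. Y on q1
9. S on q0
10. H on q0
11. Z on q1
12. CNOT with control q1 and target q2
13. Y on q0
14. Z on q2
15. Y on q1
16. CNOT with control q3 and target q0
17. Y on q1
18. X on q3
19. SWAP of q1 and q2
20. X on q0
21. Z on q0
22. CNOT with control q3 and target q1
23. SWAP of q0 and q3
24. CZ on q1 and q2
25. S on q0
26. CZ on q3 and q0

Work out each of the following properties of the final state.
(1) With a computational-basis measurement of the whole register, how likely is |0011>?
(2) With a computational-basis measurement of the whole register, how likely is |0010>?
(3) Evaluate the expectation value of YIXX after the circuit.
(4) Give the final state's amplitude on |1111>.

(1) Outcome |0011> occurs with probability 1/2.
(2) Outcome |0010> occurs with probability 1/2.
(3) The expectation value of YIXX is 0.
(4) The amplitude on |1111> is 0.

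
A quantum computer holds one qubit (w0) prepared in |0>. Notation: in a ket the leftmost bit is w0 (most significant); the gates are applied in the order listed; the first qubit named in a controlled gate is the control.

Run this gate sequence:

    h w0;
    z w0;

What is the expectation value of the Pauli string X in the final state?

In the final state, X has expectation -1.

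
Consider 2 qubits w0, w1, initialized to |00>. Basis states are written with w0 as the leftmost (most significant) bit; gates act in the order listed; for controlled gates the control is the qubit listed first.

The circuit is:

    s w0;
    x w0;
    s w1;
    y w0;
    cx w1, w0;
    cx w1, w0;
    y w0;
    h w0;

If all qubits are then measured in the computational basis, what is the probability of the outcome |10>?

The probability of measuring |10> is 1/2.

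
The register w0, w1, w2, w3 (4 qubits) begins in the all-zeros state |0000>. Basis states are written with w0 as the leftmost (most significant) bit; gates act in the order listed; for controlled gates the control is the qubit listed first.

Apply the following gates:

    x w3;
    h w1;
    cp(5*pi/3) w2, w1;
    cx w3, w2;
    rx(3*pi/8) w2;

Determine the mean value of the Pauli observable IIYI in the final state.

In the final state, IIYI has expectation sqrt(sqrt(2) + 2)/2.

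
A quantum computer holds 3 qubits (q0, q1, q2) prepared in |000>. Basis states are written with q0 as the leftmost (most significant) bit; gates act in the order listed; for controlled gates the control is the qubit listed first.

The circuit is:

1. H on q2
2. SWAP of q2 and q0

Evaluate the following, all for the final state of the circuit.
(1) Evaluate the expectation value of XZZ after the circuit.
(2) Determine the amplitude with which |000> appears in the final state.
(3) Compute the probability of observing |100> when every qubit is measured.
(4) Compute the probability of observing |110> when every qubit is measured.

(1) The expectation value of XZZ is 1.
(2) |000> carries amplitude sqrt(2)/2 in the final state.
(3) Outcome |100> occurs with probability 1/2.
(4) Outcome |110> occurs with probability 0.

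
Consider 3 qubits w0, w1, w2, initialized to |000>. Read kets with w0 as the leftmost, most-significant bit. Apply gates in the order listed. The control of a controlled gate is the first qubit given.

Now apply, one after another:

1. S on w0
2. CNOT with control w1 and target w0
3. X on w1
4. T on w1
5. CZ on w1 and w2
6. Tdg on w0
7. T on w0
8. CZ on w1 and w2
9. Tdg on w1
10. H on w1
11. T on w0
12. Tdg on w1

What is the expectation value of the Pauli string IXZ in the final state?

The expectation value of IXZ is -sqrt(2)/2. Key observation: gates 4-9 undo each other exactly, leaving only the rest of the circuit to track.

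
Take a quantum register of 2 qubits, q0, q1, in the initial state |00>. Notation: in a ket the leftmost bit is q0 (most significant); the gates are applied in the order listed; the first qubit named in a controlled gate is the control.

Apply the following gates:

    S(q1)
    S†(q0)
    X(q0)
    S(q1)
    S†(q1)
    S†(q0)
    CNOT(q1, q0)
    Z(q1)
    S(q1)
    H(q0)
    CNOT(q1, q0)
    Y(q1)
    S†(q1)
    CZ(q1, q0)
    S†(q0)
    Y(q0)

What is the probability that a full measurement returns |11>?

A full measurement returns |11> with probability 1/2.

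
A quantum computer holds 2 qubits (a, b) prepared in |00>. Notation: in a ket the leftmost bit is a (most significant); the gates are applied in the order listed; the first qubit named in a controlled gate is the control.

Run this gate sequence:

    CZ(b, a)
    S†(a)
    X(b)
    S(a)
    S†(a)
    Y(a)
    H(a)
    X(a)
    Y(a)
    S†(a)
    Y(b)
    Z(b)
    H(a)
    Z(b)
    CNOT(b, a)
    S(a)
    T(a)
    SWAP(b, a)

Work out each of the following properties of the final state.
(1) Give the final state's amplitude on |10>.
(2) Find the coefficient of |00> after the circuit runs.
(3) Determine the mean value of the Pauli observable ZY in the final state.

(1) The final state's coefficient on |10> equals 0.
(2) The final state's coefficient on |00> equals -1/2 - I/2.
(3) The expectation value of ZY is -sqrt(2)/2.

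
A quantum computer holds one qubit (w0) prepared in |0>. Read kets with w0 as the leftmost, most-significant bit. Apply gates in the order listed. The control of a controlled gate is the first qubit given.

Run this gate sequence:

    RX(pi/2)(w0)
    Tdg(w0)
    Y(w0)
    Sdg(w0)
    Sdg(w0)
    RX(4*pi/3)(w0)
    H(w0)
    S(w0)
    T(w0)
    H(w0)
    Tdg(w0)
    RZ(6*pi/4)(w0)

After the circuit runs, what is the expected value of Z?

The expectation value of Z is -1/4 + sqrt(3)/4.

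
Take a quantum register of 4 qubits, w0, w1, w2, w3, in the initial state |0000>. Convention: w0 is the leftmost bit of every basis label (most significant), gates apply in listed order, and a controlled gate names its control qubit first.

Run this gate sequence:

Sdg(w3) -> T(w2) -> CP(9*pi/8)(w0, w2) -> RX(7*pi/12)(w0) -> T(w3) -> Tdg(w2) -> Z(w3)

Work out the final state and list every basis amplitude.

The resulting statevector has amplitude -sqrt(2 - sqrt(2))/4 + sqrt(3*sqrt(2) + 6)/4 on |0000>, -I*sqrt(sqrt(2) + 2)/4 - I*sqrt(6 - 3*sqrt(2))/4 on |1000>, and 0 on every other basis state.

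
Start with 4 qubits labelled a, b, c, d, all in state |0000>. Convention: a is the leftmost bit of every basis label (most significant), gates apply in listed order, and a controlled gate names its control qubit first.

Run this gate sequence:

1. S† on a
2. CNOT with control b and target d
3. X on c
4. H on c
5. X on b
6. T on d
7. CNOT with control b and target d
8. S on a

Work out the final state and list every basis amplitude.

The resulting statevector has amplitude sqrt(2)/2 on |0101>, -sqrt(2)/2 on |0111>, and 0 on every other basis state.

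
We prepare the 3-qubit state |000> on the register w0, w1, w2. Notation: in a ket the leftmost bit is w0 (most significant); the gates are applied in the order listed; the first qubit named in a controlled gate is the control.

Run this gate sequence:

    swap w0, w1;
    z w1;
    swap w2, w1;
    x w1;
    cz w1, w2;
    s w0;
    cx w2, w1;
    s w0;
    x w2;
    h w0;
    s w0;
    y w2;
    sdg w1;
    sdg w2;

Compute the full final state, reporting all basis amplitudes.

After the circuit, the state carries amplitude -sqrt(2)/2 on |010>, -sqrt(2)*I/2 on |110>, and 0 on every other basis state.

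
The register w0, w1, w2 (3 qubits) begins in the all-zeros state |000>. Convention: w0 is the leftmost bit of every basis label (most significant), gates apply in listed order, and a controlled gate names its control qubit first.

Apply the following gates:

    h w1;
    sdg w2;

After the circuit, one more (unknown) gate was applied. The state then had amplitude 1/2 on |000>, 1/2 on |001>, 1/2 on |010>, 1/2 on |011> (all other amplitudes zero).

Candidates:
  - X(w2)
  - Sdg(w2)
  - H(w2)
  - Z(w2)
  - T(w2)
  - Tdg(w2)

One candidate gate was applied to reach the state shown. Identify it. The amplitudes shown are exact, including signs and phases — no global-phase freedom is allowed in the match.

The unique candidate consistent with the amplitudes is H(w2).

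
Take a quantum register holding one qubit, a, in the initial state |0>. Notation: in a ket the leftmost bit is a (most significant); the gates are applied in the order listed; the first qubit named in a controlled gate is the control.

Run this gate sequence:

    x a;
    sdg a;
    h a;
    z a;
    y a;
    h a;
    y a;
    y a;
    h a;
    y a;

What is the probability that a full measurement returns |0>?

The probability of measuring |0> is 1/2. Key observation: steps 5-10 multiply out to the identity, so the circuit reduces to the remaining gates.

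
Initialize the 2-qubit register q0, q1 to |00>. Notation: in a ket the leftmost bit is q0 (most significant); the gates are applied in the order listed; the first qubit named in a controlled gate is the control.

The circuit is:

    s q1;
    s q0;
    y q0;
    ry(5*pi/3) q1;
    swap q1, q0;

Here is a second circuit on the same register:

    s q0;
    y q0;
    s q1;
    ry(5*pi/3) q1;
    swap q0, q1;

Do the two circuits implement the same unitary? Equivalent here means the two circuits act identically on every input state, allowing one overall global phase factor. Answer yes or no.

Yes: on every input state the two circuits agree up to one overall phase factor.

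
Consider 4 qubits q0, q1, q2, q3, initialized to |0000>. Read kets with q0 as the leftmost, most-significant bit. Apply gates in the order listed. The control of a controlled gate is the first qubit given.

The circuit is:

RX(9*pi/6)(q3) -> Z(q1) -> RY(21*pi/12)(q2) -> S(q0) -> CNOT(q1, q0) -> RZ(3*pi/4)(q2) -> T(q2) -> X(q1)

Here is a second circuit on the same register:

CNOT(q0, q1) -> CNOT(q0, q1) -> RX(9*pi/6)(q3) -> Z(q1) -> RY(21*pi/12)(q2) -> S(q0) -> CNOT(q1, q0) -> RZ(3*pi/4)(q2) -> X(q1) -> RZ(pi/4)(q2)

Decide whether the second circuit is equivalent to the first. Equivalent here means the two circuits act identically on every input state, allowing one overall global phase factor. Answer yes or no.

Yes — the two circuits implement the same unitary up to a global phase.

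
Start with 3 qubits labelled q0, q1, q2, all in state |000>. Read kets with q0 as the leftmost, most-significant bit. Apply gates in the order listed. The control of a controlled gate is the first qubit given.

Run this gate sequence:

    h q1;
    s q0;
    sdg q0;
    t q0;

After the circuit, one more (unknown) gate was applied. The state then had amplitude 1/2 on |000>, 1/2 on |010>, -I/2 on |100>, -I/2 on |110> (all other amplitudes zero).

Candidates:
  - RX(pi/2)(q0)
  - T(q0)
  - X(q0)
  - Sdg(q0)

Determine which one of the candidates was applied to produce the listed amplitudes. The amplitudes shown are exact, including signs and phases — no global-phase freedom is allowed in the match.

It was RX(pi/2)(q0) that produced the state shown. Key observation: gates 2-3 undo each other exactly, leaving only the rest of the circuit to track.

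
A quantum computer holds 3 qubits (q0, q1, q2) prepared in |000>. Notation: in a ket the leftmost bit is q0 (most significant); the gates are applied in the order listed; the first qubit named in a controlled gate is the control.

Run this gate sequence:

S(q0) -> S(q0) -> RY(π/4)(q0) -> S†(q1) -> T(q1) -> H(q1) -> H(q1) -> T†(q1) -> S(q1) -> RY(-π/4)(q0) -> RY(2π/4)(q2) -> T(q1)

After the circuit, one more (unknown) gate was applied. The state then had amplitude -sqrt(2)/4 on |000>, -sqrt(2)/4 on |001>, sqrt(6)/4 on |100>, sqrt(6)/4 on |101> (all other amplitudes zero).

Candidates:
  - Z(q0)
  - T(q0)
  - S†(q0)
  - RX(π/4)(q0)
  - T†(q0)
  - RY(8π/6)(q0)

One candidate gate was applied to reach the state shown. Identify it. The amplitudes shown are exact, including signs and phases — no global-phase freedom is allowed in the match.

The applied gate was RY(8π/6)(q0).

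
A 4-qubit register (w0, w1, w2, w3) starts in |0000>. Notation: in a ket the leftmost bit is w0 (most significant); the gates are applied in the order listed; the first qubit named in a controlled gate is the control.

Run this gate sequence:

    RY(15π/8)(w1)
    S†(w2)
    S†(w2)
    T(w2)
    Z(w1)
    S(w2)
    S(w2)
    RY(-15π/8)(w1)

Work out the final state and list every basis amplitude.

The final amplitudes are sqrt(sqrt(2) + 2)/2 on |0000>, sqrt(2 - sqrt(2))/2 on |0100>, and 0 on every other basis state.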